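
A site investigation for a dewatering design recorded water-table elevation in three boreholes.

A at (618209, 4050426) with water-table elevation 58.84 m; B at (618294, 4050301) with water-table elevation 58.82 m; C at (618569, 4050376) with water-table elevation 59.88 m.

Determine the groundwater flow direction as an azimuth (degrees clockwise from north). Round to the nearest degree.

234°

With h = a·x + b·y + c and A as origin, the differences give:
  85·a + (-125)·b = -0.02
  360·a + (-50)·b = +1.04
Eliminate b (×(-50) and ×(-125), subtract): 40750·a = 131.000 → a = ∂h/∂x = +0.003215
Back-substitute: b = ∂h/∂y = +0.002346.
Flow direction (−∇h) has components (-0.003215 E, -0.002346 N).
Azimuth = atan2(E, N) = atan2(-0.003215, -0.002346) = 233.9° ≈ 234°.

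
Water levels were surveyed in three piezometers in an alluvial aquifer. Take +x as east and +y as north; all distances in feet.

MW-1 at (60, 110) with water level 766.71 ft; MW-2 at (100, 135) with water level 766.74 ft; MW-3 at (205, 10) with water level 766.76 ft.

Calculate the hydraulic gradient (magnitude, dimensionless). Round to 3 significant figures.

Three-point gradient (reference MW-1): Δ to MW-2 = (40, 25, +0.03), Δ to MW-3 = (145, -100, +0.05).
∂h/∂x = +0.0005574, ∂h/∂y = +0.0003082 (det = -7625).
|∇h| = √(0.0005574² + 0.0003082²) = 0.0006369

0.000637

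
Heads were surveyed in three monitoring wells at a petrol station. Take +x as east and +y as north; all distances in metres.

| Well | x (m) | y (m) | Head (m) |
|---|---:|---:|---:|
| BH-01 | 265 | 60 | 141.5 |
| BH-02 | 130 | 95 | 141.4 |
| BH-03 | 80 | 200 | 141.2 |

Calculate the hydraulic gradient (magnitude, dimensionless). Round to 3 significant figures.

0.00179

Taking BH-01 as reference: BH-02−BH-01 = (-135, 35, -0.1); BH-03−BH-01 = (-185, 140, -0.3).
Solve a·Δx + b·Δy = Δh: det = (-135)·140 − (-185)·35 = -12425.
∂h/∂x = [(-0.1)·140 − (-0.3)·35] / -12425 = +0.0002817
∂h/∂y = [(-135)·(-0.3) − (-185)·(-0.1)] / -12425 = -0.001771
|∇h| = √(0.0002817² + -0.001771²) = 0.001793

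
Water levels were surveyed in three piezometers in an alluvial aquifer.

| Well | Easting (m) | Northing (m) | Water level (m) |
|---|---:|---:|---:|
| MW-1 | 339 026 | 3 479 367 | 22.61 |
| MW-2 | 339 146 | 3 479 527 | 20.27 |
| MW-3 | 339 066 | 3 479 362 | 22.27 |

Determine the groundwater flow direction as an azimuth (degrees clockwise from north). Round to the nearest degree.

051°

With h = a·x + b·y + c and MW-1 as origin, the differences give:
  120·a + 160·b = -2.34
  40·a + (-5)·b = -0.34
Eliminate b (×(-5) and ×160, subtract): -7000·a = 66.100 → a = ∂h/∂x = -0.009443
Back-substitute: b = ∂h/∂y = -0.007543.
Flow direction (−∇h) has components (+0.009443 E, +0.007543 N).
Azimuth = atan2(E, N) = atan2(+0.009443, +0.007543) = 51.4° ≈ 051°.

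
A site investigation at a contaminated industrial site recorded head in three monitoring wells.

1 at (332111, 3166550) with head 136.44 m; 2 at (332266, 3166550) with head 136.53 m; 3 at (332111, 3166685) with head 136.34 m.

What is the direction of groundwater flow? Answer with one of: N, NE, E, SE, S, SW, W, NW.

NW

∂h/∂x = (136.53 − 136.44) / (332266 − 332111) = +0.0005806
∂h/∂y = (136.34 − 136.44) / (3166685 − 3166550) = -0.0007407
Flow = −∇h = (-0.0005806 east, +0.0007407 north), which points northwest.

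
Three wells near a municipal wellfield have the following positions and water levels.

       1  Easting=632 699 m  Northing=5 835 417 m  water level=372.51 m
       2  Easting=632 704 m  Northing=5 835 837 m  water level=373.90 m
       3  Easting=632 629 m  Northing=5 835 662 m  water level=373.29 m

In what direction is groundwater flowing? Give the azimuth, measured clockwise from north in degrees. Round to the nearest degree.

Taking 1 as reference: 2−1 = (5, 420, +1.39); 3−1 = (-70, 245, +0.78).
Determinant of the coordinate differences = 5·245 − (-70)·420 = 30625.
∂h/∂x = [(+1.39)·245 − (+0.78)·420] / 30625 = +0.0004229
∂h/∂y = [5·(+0.78) − (-70)·(+1.39)] / 30625 = +0.003304
Flow direction (−∇h) has components (-0.0004229 E, -0.003304 N).
Azimuth = atan2(E, N) = atan2(-0.0004229, -0.003304) = 187.3° ≈ 187°.

187°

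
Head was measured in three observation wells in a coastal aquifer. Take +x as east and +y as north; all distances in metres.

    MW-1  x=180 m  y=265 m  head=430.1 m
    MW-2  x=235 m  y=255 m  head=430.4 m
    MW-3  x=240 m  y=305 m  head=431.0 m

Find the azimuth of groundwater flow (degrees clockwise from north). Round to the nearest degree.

214°

Three-point gradient (reference MW-1): Δ to MW-2 = (55, -10, +0.3), Δ to MW-3 = (60, 40, +0.9).
∂h/∂x = +0.007500, ∂h/∂y = +0.01125 (det = 2800).
Flow direction (−∇h) has components (-0.007500 E, -0.01125 N).
Azimuth = atan2(E, N) = atan2(-0.007500, -0.01125) = 213.7° ≈ 214°.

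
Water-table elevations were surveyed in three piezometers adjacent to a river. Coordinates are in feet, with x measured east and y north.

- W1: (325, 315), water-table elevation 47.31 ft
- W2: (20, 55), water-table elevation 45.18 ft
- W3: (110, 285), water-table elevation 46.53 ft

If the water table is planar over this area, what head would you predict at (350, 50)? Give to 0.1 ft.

With h = a·x + b·y + c and W1 as origin, the differences give:
  (-305)·a + (-260)·b = -2.13
  (-215)·a + (-30)·b = -0.78
Eliminate b (×(-30) and ×(-260), subtract): -46750·a = -138.900 → a = ∂h/∂x = +0.002971
Back-substitute: b = ∂h/∂y = +0.004707.
h(350, 50) = 47.31 + (+0.002971)·(25) + (+0.004707)·(-265) = 47.31 +0.074 -1.247 = 46.137 ft.

46.1 ft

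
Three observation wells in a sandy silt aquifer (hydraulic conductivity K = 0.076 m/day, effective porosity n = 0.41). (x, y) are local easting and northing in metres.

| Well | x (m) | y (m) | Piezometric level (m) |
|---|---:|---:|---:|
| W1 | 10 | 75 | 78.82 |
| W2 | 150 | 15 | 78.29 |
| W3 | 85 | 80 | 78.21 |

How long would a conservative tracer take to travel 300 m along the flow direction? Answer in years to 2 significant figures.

Taking W1 as reference: W2−W1 = (140, -60, -0.53); W3−W1 = (75, 5, -0.61).
Solve a·Δx + b·Δy = Δh: det = 140·5 − 75·(-60) = 5200.
∂h/∂x = [(-0.53)·5 − (-0.61)·(-60)] / 5200 = -0.007548
∂h/∂y = [140·(-0.61) − 75·(-0.53)] / 5200 = -0.008779
|∇h| = √(-0.007548² + -0.008779²) = 0.01158
Seepage velocity v = K·i/n = 0.076 × 0.01158 / 0.41 = 0.002147 m/day.
t = 300 / 0.002147 = 1.397e+05 days = 382 years.

380 years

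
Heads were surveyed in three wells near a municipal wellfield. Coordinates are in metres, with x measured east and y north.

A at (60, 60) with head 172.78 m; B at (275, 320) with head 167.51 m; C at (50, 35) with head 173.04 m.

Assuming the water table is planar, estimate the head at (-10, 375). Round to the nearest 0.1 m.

174.0 m

Three-point gradient (reference A): Δ to B = (215, 260, -5.27), Δ to C = (-10, -25, +0.26).
∂h/∂x = -0.02312, ∂h/∂y = -0.001153 (det = -2775).
h(-10, 375) = 172.78 + (-0.02312)·(-70) + (-0.001153)·(315) = 172.78 +1.618 -0.363 = 174.035 m.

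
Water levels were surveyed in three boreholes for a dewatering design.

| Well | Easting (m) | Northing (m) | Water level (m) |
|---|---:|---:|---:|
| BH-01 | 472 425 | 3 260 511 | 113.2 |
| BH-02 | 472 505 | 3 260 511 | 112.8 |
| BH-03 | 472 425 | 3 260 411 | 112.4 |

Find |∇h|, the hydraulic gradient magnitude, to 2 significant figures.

∂h/∂x = (112.8 − 113.2) / (472505 − 472425) = -0.005000
∂h/∂y = (112.4 − 113.2) / (3260411 − 3260511) = +0.008000
|∇h| = √(-0.005000² + 0.008000²) = 0.009434

0.0094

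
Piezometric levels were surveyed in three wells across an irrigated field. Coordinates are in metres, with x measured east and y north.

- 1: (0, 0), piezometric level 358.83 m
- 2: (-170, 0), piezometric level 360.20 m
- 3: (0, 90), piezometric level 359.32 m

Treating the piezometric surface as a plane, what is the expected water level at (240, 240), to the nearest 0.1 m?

∂h/∂x = (360.20 − 358.83) / (-170 − 0) = -0.008059
∂h/∂y = (359.32 − 358.83) / (90 − 0) = +0.005444
h(240, 240) = 358.83 + (-0.008059)·(240) + (+0.005444)·(240) = 358.83 -1.934 +1.307 = 358.203 m.

358.2 m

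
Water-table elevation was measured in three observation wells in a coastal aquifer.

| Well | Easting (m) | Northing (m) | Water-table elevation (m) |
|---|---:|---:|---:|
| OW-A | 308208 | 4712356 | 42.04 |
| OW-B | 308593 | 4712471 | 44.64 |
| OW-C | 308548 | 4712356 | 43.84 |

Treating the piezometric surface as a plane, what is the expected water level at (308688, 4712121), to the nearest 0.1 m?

43.4 m

Three-point gradient (reference OW-A): Δ to OW-B = (385, 115, +2.60), Δ to OW-C = (340, 0, +1.80).
∂h/∂x = +0.005294, ∂h/∂y = +0.004885 (det = -39100).
h(308688, 4712121) = 42.04 + (+0.005294)·(480) + (+0.004885)·(-235) = 42.04 +2.541 -1.148 = 43.433 m.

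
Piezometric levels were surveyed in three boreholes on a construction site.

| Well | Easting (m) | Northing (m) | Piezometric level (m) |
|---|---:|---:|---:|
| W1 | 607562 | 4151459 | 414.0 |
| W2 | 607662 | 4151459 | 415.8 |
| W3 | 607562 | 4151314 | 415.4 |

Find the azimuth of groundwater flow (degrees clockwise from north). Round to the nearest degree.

∂h/∂x = (415.8 − 414.0) / (607662 − 607562) = +0.01800
∂h/∂y = (415.4 − 414.0) / (4151314 − 4151459) = -0.009655
Flow direction (−∇h) has components (-0.01800 E, +0.009655 N).
Azimuth = atan2(E, N) = atan2(-0.01800, +0.009655) = 298.2° ≈ 298°.

298°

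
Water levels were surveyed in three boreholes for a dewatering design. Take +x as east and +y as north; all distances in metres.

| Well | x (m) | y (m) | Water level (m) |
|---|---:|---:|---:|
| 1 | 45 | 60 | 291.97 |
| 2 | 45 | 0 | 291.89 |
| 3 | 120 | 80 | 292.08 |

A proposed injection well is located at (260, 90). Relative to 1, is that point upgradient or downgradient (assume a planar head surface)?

upgradient

With h = a·x + b·y + c and 1 as origin, the differences give:
  0·a + (-60)·b = -0.08
  75·a + 20·b = +0.11
Eliminate b (×20 and ×(-60), subtract): 4500·a = 5.000 → a = ∂h/∂x = +0.001111
Back-substitute: b = ∂h/∂y = +0.001333.
Head at (260, 90) = 291.97 + (+0.001111)·(215) + (+0.001333)·(30) = 292.25 m.
That is higher than the 291.97 m at 1, so the point is upgradient.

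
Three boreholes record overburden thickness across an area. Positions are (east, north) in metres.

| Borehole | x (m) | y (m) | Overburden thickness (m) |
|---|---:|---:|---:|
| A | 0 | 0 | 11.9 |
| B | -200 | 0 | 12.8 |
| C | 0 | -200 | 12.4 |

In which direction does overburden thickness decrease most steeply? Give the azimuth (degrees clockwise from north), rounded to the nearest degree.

061°

∂d/∂x = (12.8 − 11.9) / (-200 − 0) = -0.004500
∂d/∂y = (12.4 − 11.9) / (-200 − 0) = -0.002500
Steepest decrease is along −∇f: components (+0.004500 E, +0.002500 N).
Azimuth = atan2(+0.004500, +0.002500) = 60.9° ≈ 061°.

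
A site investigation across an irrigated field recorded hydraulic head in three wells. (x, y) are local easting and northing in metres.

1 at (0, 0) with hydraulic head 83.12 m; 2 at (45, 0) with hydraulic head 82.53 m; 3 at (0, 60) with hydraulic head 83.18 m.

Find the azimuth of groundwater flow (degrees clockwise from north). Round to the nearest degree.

∂h/∂x = (82.53 − 83.12) / (45 − 0) = -0.01311
∂h/∂y = (83.18 − 83.12) / (60 − 0) = +0.001000
Flow direction (−∇h) has components (+0.01311 E, -0.001000 N).
Azimuth = atan2(E, N) = atan2(+0.01311, -0.001000) = 94.4° ≈ 094°.

094°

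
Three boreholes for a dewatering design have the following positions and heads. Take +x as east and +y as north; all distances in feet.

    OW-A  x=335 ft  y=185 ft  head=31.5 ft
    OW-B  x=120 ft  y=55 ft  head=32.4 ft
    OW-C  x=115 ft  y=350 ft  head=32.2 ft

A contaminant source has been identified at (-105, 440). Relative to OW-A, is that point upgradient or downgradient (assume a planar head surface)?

upgradient

Taking OW-A as reference: OW-B−OW-A = (-215, -130, +0.9); OW-C−OW-A = (-220, 165, +0.7).
Solve a·Δx + b·Δy = Δh: det = (-215)·165 − (-220)·(-130) = -64075.
∂h/∂x = [(+0.9)·165 − (+0.7)·(-130)] / -64075 = -0.003738
∂h/∂y = [(-215)·(+0.7) − (-220)·(+0.9)] / -64075 = -0.0007413
Head at (-105, 440) = 31.5 + (-0.003738)·(-440) + (-0.0007413)·(255) = 32.96 ft.
That is higher than the 31.5 ft at OW-A, so the point is upgradient.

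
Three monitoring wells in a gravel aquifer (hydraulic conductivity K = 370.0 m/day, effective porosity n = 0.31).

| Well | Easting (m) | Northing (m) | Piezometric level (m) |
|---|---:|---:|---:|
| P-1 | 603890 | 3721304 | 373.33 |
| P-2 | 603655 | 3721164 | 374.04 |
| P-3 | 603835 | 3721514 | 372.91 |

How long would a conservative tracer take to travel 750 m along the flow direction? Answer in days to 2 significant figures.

220 days

Three-point gradient (reference P-1): Δ to P-2 = (-235, -140, +0.71), Δ to P-3 = (-55, 210, -0.42).
∂h/∂x = -0.001583, ∂h/∂y = -0.002415 (det = -57050).
|∇h| = √(-0.001583² + -0.002415²) = 0.002888
Seepage velocity v = K·i/n = 370.0 × 0.002888 / 0.31 = 3.447 m/day.
t = 750 / 3.447 = 217.6 days.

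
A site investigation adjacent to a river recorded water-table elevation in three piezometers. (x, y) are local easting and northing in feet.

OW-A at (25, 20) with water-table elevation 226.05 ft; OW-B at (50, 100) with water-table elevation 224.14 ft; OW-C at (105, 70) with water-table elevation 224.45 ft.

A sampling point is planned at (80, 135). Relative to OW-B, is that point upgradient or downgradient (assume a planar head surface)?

downgradient

Taking OW-A as reference: OW-B−OW-A = (25, 80, -1.91); OW-C−OW-A = (80, 50, -1.60).
Solve a·Δx + b·Δy = Δh: det = 25·50 − 80·80 = -5150.
∂h/∂x = [(-1.91)·50 − (-1.60)·80] / -5150 = -0.006311
∂h/∂y = [25·(-1.60) − 80·(-1.91)] / -5150 = -0.02190
Head at (80, 135) = 226.05 + (-0.006311)·(55) + (-0.02190)·(115) = 223.18 ft.
That is lower than the 224.14 ft at OW-B, so the point is downgradient.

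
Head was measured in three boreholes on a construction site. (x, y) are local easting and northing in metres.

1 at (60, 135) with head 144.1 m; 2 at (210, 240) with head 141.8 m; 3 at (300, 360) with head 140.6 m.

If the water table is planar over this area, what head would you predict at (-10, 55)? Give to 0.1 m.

With h = a·x + b·y + c and 1 as origin, the differences give:
  150·a + 105·b = -2.3
  240·a + 225·b = -3.5
Eliminate b (×225 and ×105, subtract): 8550·a = -150.00 → a = ∂h/∂x = -0.01754
Back-substitute: b = ∂h/∂y = +0.003158.
h(-10, 55) = 144.1 + (-0.01754)·(-70) + (+0.003158)·(-80) = 144.1 +1.228 -0.253 = 145.075 m.

145.1 m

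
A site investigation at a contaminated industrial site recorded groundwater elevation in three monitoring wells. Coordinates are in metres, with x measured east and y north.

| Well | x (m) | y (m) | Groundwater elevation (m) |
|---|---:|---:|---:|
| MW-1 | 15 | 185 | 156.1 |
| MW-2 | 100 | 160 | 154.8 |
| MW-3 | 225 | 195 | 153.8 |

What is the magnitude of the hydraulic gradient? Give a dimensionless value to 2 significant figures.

With h = a·x + b·y + c and MW-1 as origin, the differences give:
  85·a + (-25)·b = -1.3
  210·a + 10·b = -2.3
Eliminate b (×10 and ×(-25), subtract): 6100·a = -70.50 → a = ∂h/∂x = -0.01156
Back-substitute: b = ∂h/∂y = +0.01270.
|∇h| = √(-0.01156² + 0.01270²) = 0.01717

0.017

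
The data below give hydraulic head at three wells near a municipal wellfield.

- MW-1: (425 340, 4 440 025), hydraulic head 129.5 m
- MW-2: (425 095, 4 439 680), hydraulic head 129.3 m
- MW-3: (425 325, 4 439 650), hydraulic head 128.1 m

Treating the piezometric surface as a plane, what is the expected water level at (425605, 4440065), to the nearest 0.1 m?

With h = a·x + b·y + c and MW-1 as origin, the differences give:
  (-245)·a + (-345)·b = -0.2
  (-15)·a + (-375)·b = -1.4
Eliminate b (×(-375) and ×(-345), subtract): 86700·a = -408.00 → a = ∂h/∂x = -0.004706
Back-substitute: b = ∂h/∂y = +0.003922.
h(425605, 4440065) = 129.5 + (-0.004706)·(265) + (+0.003922)·(40) = 129.5 -1.247 +0.157 = 128.410 m.

128.4 m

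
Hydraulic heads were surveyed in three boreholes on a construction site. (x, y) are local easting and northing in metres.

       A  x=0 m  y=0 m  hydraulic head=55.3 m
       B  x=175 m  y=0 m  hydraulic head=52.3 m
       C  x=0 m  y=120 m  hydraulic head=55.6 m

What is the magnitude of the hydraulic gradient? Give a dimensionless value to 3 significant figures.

0.0173

∂h/∂x = (52.3 − 55.3) / (175 − 0) = -0.01714
∂h/∂y = (55.6 − 55.3) / (120 − 0) = +0.002500
|∇h| = √(-0.01714² + 0.002500²) = 0.01732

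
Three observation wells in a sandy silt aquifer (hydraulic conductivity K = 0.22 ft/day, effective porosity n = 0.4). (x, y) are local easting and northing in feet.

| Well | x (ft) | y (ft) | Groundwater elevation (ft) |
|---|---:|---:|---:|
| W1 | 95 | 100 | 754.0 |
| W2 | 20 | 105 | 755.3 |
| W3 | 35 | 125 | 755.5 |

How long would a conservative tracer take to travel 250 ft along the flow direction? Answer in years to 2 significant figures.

Differences from W1: to W2 (Δx, Δy, Δh) = (-75, 5, +1.3); to W3 = (-60, 25, +1.5).
Solve a·Δx + b·Δy = Δh: det = (-75)·25 − (-60)·5 = -1575.
∂h/∂x = [(+1.3)·25 − (+1.5)·5] / -1575 = -0.01587
∂h/∂y = [(-75)·(+1.5) − (-60)·(+1.3)] / -1575 = +0.02190
|∇h| = √(-0.01587² + 0.02190²) = 0.02705
Seepage velocity v = K·i/n = 0.22 × 0.02705 / 0.4 = 0.01488 ft/day.
t = 250 / 0.01488 = 1.68e+04 days = 46 years.

46 years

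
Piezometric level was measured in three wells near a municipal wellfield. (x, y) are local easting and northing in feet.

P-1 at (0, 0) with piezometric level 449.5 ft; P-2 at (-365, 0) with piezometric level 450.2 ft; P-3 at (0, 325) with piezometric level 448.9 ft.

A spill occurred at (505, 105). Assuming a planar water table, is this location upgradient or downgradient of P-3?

downgradient

∂h/∂x = (450.2 − 449.5) / (-365 − 0) = -0.001918
∂h/∂y = (448.9 − 449.5) / (325 − 0) = -0.001846
Head at (505, 105) = 449.5 + (-0.001918)·(505) + (-0.001846)·(105) = 448.34 ft.
That is lower than the 448.9 ft at P-3, so the point is downgradient.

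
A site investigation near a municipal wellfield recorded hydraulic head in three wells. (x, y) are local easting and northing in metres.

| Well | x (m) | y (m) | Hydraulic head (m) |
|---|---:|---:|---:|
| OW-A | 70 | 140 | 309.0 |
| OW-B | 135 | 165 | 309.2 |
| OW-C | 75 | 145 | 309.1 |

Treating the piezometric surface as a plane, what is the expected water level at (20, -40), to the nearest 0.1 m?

Three-point gradient (reference OW-A): Δ to OW-B = (65, 25, +0.2), Δ to OW-C = (5, 5, +0.1).
∂h/∂x = -0.007500, ∂h/∂y = +0.02750 (det = 200).
h(20, -40) = 309.0 + (-0.007500)·(-50) + (+0.02750)·(-180) = 309.0 +0.375 -4.950 = 304.425 m.

304.4 m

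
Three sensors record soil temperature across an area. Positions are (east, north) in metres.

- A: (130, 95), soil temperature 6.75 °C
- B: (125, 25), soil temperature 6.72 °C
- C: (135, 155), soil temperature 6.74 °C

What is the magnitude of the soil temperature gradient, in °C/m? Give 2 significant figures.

0.050 °C/m

Taking A as reference: B−A = (-5, -70, -0.03); C−A = (5, 60, -0.01).
Solve a·Δx + b·Δy = ΔT: det = (-5)·60 − 5·(-70) = 50.
∂T/∂x = [(-0.03)·60 − (-0.01)·(-70)] / 50 = -0.05000
∂T/∂y = [(-5)·(-0.01) − 5·(-0.03)] / 50 = +0.004000
|∇f| = √(-0.05000² + 0.004000²) = 0.05016 °C/m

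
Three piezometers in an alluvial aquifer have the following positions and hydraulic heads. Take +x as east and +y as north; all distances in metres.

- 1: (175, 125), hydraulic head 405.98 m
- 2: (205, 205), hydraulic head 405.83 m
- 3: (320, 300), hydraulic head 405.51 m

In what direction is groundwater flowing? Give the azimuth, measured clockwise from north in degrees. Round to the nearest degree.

056°

Three-point gradient (reference 1): Δ to 2 = (30, 80, -0.15), Δ to 3 = (145, 175, -0.47).
∂h/∂x = -0.001787, ∂h/∂y = -0.001205 (det = -6350).
Flow direction (−∇h) has components (+0.001787 E, +0.001205 N).
Azimuth = atan2(E, N) = atan2(+0.001787, +0.001205) = 56.0° ≈ 056°.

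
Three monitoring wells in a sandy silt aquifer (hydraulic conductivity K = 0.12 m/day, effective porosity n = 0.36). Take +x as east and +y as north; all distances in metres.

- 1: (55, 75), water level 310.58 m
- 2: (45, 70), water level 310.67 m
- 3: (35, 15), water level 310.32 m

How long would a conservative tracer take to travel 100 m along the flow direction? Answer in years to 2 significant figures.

51 years

Three-point gradient (reference 1): Δ to 2 = (-10, -5, +0.09), Δ to 3 = (-20, -60, -0.26).
∂h/∂x = -0.01340, ∂h/∂y = +0.008800 (det = 500).
|∇h| = √(-0.01340² + 0.008800²) = 0.01603
Seepage velocity v = K·i/n = 0.12 × 0.01603 / 0.36 = 0.005343 m/day.
t = 100 / 0.005343 = 1.872e+04 days = 51.3 years.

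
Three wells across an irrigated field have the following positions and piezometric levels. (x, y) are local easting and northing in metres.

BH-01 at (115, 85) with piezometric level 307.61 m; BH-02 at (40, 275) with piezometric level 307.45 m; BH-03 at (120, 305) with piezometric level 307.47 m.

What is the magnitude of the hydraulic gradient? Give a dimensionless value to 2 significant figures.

With h = a·x + b·y + c and BH-01 as origin, the differences give:
  (-75)·a + 190·b = -0.16
  5·a + 220·b = -0.14
Eliminate b (×220 and ×190, subtract): -17450·a = -8.600 → a = ∂h/∂x = +0.0004928
Back-substitute: b = ∂h/∂y = -0.0006476.
|∇h| = √(0.0004928² + -0.0006476²) = 0.0008138

0.00081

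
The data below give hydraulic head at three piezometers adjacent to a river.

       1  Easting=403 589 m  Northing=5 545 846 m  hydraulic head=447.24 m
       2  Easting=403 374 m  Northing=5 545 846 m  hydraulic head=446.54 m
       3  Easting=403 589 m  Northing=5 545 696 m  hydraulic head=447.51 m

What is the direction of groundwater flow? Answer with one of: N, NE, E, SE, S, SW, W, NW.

∂h/∂x = (446.54 − 447.24) / (403374 − 403589) = +0.003256
∂h/∂y = (447.51 − 447.24) / (5545696 − 5545846) = -0.001800
Flow = −∇h = (-0.003256 east, +0.001800 north), which points northwest.

NW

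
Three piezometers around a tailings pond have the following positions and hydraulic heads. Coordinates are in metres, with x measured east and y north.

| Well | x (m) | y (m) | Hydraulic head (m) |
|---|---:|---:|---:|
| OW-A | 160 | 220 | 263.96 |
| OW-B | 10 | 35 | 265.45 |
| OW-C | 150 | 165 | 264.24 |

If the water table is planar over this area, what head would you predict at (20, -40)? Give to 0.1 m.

265.7 m

Taking OW-A as reference: OW-B−OW-A = (-150, -185, +1.49); OW-C−OW-A = (-10, -55, +0.28).
Determinant of the coordinate differences = (-150)·(-55) − (-10)·(-185) = 6400.
∂h/∂x = [(+1.49)·(-55) − (+0.28)·(-185)] / 6400 = -0.004711
∂h/∂y = [(-150)·(+0.28) − (-10)·(+1.49)] / 6400 = -0.004234
h(20, -40) = 263.96 + (-0.004711)·(-140) + (-0.004234)·(-260) = 263.96 +0.660 +1.101 = 265.720 m.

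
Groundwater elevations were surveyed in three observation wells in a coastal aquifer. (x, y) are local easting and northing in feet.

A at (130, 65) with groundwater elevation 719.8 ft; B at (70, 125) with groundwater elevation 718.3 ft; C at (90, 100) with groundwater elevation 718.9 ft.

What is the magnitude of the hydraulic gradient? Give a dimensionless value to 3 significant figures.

0.0206

Differences from A: to B (Δx, Δy, Δh) = (-60, 60, -1.5); to C = (-40, 35, -0.9).
Solve a·Δx + b·Δy = Δh: det = (-60)·35 − (-40)·60 = 300.
∂h/∂x = [(-1.5)·35 − (-0.9)·60] / 300 = +0.005000
∂h/∂y = [(-60)·(-0.9) − (-40)·(-1.5)] / 300 = -0.02000
|∇h| = √(0.005000² + -0.02000²) = 0.02062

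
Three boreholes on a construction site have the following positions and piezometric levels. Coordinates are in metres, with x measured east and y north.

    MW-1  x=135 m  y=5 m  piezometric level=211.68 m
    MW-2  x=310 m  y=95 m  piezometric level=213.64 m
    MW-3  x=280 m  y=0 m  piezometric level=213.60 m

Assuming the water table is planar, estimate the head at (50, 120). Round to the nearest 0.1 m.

With h = a·x + b·y + c and MW-1 as origin, the differences give:
  175·a + 90·b = +1.96
  145·a + (-5)·b = +1.92
Eliminate b (×(-5) and ×90, subtract): -13925·a = -182.600 → a = ∂h/∂x = +0.01311
Back-substitute: b = ∂h/∂y = -0.003720.
h(50, 120) = 211.68 + (+0.01311)·(-85) + (-0.003720)·(115) = 211.68 -1.115 -0.428 = 210.138 m.

210.1 m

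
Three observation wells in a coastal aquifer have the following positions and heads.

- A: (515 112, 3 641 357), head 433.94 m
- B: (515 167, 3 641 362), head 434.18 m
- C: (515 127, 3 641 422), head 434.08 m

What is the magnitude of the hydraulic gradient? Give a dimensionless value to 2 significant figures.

0.0044

Differences from A: to B (Δx, Δy, Δh) = (55, 5, +0.24); to C = (15, 65, +0.14).
Solve a·Δx + b·Δy = Δh: det = 55·65 − 15·5 = 3500.
∂h/∂x = [(+0.24)·65 − (+0.14)·5] / 3500 = +0.004257
∂h/∂y = [55·(+0.14) − 15·(+0.24)] / 3500 = +0.001171
|∇h| = √(0.004257² + 0.001171²) = 0.004415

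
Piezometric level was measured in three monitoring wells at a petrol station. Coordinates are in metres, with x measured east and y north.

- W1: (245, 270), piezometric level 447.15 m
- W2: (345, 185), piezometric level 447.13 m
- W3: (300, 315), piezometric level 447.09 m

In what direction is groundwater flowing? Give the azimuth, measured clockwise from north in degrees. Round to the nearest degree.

Three-point gradient (reference W1): Δ to W2 = (100, -85, -0.02), Δ to W3 = (55, 45, -0.06).
∂h/∂x = -0.0006540, ∂h/∂y = -0.0005341 (det = 9175).
Flow direction (−∇h) has components (+0.0006540 E, +0.0005341 N).
Azimuth = atan2(E, N) = atan2(+0.0006540, +0.0005341) = 50.8° ≈ 051°.

051°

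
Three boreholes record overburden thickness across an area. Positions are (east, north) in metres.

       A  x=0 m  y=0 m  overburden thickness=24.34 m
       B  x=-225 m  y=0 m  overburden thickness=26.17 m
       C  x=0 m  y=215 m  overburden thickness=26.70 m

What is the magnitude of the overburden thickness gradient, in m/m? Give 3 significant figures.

∂d/∂x = (26.17 − 24.34) / (-225 − 0) = -0.008133
∂d/∂y = (26.70 − 24.34) / (215 − 0) = +0.01098
|∇f| = √(-0.008133² + 0.01098²) = 0.01366 m/m

0.0137 m/m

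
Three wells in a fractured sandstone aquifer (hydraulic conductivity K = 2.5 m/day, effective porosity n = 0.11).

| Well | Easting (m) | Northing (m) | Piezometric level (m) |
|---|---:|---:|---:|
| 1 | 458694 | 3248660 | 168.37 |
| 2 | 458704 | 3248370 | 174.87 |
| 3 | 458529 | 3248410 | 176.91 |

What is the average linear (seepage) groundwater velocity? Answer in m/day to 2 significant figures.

Differences from 1: to 2 (Δx, Δy, Δh) = (10, -290, +6.50); to 3 = (-165, -250, +8.54).
Determinant of the coordinate differences = 10·(-250) − (-165)·(-290) = -50350.
∂h/∂x = [(+6.50)·(-250) − (+8.54)·(-290)] / -50350 = -0.01691
∂h/∂y = [10·(+8.54) − (-165)·(+6.50)] / -50350 = -0.02300
|∇h| = √(-0.01691² + -0.02300²) = 0.02855
Seepage velocity v = K·i/n = 2.5 × 0.02855 / 0.11 = 0.6489 m/day.

0.65 m/day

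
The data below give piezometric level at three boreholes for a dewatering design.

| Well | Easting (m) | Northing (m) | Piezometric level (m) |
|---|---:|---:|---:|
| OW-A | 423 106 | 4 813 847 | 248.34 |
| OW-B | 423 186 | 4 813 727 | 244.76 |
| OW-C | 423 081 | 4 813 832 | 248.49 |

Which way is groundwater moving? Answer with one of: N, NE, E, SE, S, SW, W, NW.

Differences from OW-A: to OW-B (Δx, Δy, Δh) = (80, -120, -3.58); to OW-C = (-25, -15, +0.15).
Solve a·Δx + b·Δy = Δh: det = 80·(-15) − (-25)·(-120) = -4200.
∂h/∂x = [(-3.58)·(-15) − (+0.15)·(-120)] / -4200 = -0.01707
∂h/∂y = [80·(+0.15) − (-25)·(-3.58)] / -4200 = +0.01845
Flow = −∇h = (+0.01707 east, -0.01845 north), which points southeast.

SE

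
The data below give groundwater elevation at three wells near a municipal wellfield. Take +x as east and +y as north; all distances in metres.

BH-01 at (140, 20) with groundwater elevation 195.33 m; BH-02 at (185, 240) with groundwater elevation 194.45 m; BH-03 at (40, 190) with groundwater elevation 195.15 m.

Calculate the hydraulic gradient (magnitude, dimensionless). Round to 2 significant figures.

0.0049

Taking BH-01 as reference: BH-02−BH-01 = (45, 220, -0.88); BH-03−BH-01 = (-100, 170, -0.18).
Solve a·Δx + b·Δy = Δh: det = 45·170 − (-100)·220 = 29650.
∂h/∂x = [(-0.88)·170 − (-0.18)·220] / 29650 = -0.003710
∂h/∂y = [45·(-0.18) − (-100)·(-0.88)] / 29650 = -0.003241
|∇h| = √(-0.003710² + -0.003241²) = 0.004926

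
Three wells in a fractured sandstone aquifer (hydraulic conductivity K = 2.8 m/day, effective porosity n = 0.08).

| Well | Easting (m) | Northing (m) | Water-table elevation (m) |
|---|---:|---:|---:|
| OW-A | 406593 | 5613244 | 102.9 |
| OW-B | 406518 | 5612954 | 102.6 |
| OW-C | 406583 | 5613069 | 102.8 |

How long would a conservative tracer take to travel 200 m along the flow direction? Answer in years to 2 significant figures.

Taking OW-A as reference: OW-B−OW-A = (-75, -290, -0.3); OW-C−OW-A = (-10, -175, -0.1).
Determinant of the coordinate differences = (-75)·(-175) − (-10)·(-290) = 10225.
∂h/∂x = [(-0.3)·(-175) − (-0.1)·(-290)] / 10225 = +0.002298
∂h/∂y = [(-75)·(-0.1) − (-10)·(-0.3)] / 10225 = +0.0004401
|∇h| = √(0.002298² + 0.0004401²) = 0.00234
Seepage velocity v = K·i/n = 2.8 × 0.00234 / 0.08 = 0.0819 m/day.
t = 200 / 0.0819 = 2442 days = 6.69 years.

6.7 years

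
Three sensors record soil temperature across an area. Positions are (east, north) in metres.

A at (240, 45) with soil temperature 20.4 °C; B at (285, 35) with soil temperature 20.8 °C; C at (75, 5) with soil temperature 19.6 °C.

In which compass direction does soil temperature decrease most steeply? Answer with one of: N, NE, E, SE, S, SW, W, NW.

NW

Three-point gradient (reference A): Δ to B = (45, -10, +0.4), Δ to C = (-165, -40, -0.8).
∂T/∂x = +0.006957, ∂T/∂y = -0.008696 (det = -3450).
Steepest decrease is along −∇f = (-0.006957 E, +0.008696 N) → northwest.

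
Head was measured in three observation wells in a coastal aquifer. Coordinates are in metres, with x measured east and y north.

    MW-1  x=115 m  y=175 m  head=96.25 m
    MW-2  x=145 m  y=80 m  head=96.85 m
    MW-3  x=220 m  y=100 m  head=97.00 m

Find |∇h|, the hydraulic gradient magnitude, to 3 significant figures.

Taking MW-1 as reference: MW-2−MW-1 = (30, -95, +0.60); MW-3−MW-1 = (105, -75, +0.75).
Determinant of the coordinate differences = 30·(-75) − 105·(-95) = 7725.
∂h/∂x = [(+0.60)·(-75) − (+0.75)·(-95)] / 7725 = +0.003398
∂h/∂y = [30·(+0.75) − 105·(+0.60)] / 7725 = -0.005243
|∇h| = √(0.003398² + -0.005243²) = 0.006248

0.00625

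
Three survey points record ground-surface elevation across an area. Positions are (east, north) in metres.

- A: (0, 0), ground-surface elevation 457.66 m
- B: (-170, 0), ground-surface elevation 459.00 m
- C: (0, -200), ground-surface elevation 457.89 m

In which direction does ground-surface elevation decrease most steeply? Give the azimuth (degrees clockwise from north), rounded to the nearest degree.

∂z/∂x = (459.00 − 457.66) / (-170 − 0) = -0.007882
∂z/∂y = (457.89 − 457.66) / (-200 − 0) = -0.001150
Steepest decrease is along −∇f: components (+0.007882 E, +0.001150 N).
Azimuth = atan2(+0.007882, +0.001150) = 81.7° ≈ 082°.

082°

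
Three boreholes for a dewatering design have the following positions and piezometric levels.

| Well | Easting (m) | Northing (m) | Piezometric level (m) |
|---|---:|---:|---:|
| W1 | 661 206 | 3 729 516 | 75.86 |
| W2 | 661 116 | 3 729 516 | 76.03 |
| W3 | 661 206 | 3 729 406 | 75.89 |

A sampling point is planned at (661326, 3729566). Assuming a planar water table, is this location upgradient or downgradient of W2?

∂h/∂x = (76.03 − 75.86) / (661116 − 661206) = -0.001889
∂h/∂y = (75.89 − 75.86) / (3729406 − 3729516) = -0.0002727
Head at (661326, 3729566) = 75.86 + (-0.001889)·(120) + (-0.0002727)·(50) = 75.62 m.
That is lower than the 76.03 m at W2, so the point is downgradient.

downgradient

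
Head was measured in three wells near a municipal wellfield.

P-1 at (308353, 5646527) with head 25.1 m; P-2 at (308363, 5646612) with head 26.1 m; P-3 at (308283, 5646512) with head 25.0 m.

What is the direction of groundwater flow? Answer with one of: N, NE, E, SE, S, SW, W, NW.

Three-point gradient (reference P-1): Δ to P-2 = (10, 85, +1.0), Δ to P-3 = (-70, -15, -0.1).
∂h/∂x = -0.001121, ∂h/∂y = +0.01190 (det = 5800).
Flow = −∇h = (+0.001121 east, -0.01190 north), which points south.

S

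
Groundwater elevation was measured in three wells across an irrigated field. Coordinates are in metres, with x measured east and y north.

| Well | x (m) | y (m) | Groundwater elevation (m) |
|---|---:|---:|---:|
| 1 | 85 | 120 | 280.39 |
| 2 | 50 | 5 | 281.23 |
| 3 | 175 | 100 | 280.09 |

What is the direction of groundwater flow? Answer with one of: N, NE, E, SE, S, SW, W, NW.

Three-point gradient (reference 1): Δ to 2 = (-35, -115, +0.84), Δ to 3 = (90, -20, -0.30).
∂h/∂x = -0.004643, ∂h/∂y = -0.005891 (det = 11050).
Flow = −∇h = (+0.004643 east, +0.005891 north), which points northeast.

NE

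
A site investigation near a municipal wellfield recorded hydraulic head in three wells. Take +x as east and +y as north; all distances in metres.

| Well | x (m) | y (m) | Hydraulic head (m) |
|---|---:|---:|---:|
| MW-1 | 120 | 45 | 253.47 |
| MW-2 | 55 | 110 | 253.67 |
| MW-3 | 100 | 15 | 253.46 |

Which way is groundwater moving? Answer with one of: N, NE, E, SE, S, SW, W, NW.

With h = a·x + b·y + c and MW-1 as origin, the differences give:
  (-65)·a + 65·b = +0.20
  (-20)·a + (-30)·b = -0.01
Eliminate b (×(-30) and ×65, subtract): 3250·a = -5.350 → a = ∂h/∂x = -0.001646
Back-substitute: b = ∂h/∂y = +0.001431.
Flow = −∇h = (+0.001646 east, -0.001431 north), which points southeast.

SE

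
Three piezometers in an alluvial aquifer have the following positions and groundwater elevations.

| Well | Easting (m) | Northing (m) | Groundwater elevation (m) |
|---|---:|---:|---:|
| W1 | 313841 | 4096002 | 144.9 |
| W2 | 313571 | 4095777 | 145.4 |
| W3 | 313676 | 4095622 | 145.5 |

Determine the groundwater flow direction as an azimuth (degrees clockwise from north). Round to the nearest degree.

035°

Differences from W1: to W2 (Δx, Δy, Δh) = (-270, -225, +0.5); to W3 = (-165, -380, +0.6).
Determinant of the coordinate differences = (-270)·(-380) − (-165)·(-225) = 65475.
∂h/∂x = [(+0.5)·(-380) − (+0.6)·(-225)] / 65475 = -0.0008400
∂h/∂y = [(-270)·(+0.6) − (-165)·(+0.5)] / 65475 = -0.001214
Flow direction (−∇h) has components (+0.0008400 E, +0.001214 N).
Azimuth = atan2(E, N) = atan2(+0.0008400, +0.001214) = 34.7° ≈ 035°.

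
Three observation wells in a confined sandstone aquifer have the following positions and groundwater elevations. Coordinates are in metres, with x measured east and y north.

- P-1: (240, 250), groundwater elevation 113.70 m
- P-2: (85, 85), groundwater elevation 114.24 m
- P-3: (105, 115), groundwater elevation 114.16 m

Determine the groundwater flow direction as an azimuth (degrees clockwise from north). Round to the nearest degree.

Taking P-1 as reference: P-2−P-1 = (-155, -165, +0.54); P-3−P-1 = (-135, -135, +0.46).
Determinant of the coordinate differences = (-155)·(-135) − (-135)·(-165) = -1350.
∂h/∂x = [(+0.54)·(-135) − (+0.46)·(-165)] / -1350 = -0.002222
∂h/∂y = [(-155)·(+0.46) − (-135)·(+0.54)] / -1350 = -0.001185
Flow direction (−∇h) has components (+0.002222 E, +0.001185 N).
Azimuth = atan2(E, N) = atan2(+0.002222, +0.001185) = 61.9° ≈ 062°.

062°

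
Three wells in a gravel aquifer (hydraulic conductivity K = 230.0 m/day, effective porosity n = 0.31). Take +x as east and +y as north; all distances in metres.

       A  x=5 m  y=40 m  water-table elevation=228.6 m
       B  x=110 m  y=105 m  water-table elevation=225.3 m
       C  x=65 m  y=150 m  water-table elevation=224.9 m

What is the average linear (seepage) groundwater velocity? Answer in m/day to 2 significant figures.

With h = a·x + b·y + c and A as origin, the differences give:
  105·a + 65·b = -3.3
  60·a + 110·b = -3.7
Eliminate b (×110 and ×65, subtract): 7650·a = -122.50 → a = ∂h/∂x = -0.01601
Back-substitute: b = ∂h/∂y = -0.02490.
|∇h| = √(-0.01601² + -0.02490²) = 0.0296
Seepage velocity v = K·i/n = 230.0 × 0.0296 / 0.31 = 21.96 m/day.

22 m/day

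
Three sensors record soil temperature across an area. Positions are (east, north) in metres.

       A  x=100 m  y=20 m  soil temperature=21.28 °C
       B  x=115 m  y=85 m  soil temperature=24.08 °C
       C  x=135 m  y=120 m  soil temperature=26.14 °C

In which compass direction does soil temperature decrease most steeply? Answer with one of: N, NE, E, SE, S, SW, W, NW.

SW

With T = a·x + b·y + c and A as origin, the differences give:
  15·a + 65·b = +2.80
  35·a + 100·b = +4.86
Eliminate b (×100 and ×65, subtract): -775·a = -35.900 → a = ∂T/∂x = +0.04632
Back-substitute: b = ∂T/∂y = +0.03239.
Steepest decrease is along −∇f = (-0.04632 E, -0.03239 N) → southwest.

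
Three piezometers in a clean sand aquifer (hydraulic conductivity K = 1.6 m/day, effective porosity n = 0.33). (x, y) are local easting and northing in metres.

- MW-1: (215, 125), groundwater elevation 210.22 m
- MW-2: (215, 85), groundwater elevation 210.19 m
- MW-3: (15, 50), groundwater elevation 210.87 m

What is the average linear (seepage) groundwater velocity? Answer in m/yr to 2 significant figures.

6.4 m/yr

With h = a·x + b·y + c and MW-1 as origin, the differences give:
  0·a + (-40)·b = -0.03
  (-200)·a + (-75)·b = +0.65
Eliminate b (×(-75) and ×(-40), subtract): -8000·a = 28.250 → a = ∂h/∂x = -0.003531
Back-substitute: b = ∂h/∂y = +0.0007500.
|∇h| = √(-0.003531² + 0.0007500²) = 0.00361
Seepage velocity v = K·i/n = 1.6 × 0.00361 / 0.33 = 0.0175 m/day = 6.392 m/yr.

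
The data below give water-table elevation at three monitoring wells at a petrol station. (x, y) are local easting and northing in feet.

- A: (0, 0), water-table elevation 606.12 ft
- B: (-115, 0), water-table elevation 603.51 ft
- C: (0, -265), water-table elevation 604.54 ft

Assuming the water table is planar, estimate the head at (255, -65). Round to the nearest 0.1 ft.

611.5 ft

∂h/∂x = (603.51 − 606.12) / (-115 − 0) = +0.02270
∂h/∂y = (604.54 − 606.12) / (-265 − 0) = +0.005962
h(255, -65) = 606.12 + (+0.02270)·(255) + (+0.005962)·(-65) = 606.12 +5.787 -0.388 = 611.520 ft.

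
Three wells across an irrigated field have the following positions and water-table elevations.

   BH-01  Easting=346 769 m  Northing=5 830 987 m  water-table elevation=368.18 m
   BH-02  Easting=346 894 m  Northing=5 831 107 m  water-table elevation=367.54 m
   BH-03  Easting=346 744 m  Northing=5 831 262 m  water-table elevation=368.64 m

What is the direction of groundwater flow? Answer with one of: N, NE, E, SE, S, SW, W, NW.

E

Three-point gradient (reference BH-01): Δ to BH-02 = (125, 120, -0.64), Δ to BH-03 = (-25, 275, +0.46).
∂h/∂x = -0.006186, ∂h/∂y = +0.001110 (det = 37375).
Flow = −∇h = (+0.006186 east, -0.001110 north), which points east.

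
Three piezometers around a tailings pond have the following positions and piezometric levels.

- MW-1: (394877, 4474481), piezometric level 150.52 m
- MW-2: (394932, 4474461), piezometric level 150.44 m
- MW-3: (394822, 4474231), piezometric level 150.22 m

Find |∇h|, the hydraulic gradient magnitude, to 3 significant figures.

0.00169

With h = a·x + b·y + c and MW-1 as origin, the differences give:
  55·a + (-20)·b = -0.08
  (-55)·a + (-250)·b = -0.30
Eliminate b (×(-250) and ×(-20), subtract): -14850·a = 14.000 → a = ∂h/∂x = -0.0009428
Back-substitute: b = ∂h/∂y = +0.001407.
|∇h| = √(-0.0009428² + 0.001407²) = 0.001694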